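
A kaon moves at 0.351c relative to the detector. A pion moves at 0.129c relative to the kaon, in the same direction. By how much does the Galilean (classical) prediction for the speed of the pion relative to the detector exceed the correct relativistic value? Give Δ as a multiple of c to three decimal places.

Galilean: u_cl = 0.129 + 0.351 = 0.4800.
Relativistic: u_rel = (0.129 + 0.351) / (1 + 0.129·0.351) = 0.4800/1.0453 = 0.4592.
Δ = 0.4800 − 0.4592 = 0.0208.

Δ = 0.021c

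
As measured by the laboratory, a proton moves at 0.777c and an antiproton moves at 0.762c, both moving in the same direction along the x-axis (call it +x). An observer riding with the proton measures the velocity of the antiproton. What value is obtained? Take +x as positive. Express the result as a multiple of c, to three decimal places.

-0.037c

β_A = 0.777, β_B = 0.762.
Transform to A's frame with the inverse velocity-addition law: u' = (u − v)/(1 − uv/c²), taking u = β_B and v = β_A.
u' = (0.762 − 0.777) / (1 − (0.777)(0.762)) = -0.0150/0.4079 = -0.0368.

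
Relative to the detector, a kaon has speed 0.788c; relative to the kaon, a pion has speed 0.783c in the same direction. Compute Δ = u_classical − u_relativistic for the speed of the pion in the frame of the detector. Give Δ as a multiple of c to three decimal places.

Δ = 0.599c

Galilean: u_cl = 0.783 + 0.788 = 1.5710.
Relativistic: u_rel = (0.783 + 0.788) / (1 + 0.783·0.788) = 1.5710/1.6170 = 0.9715.
Δ = 1.5710 − 0.9715 = 0.5995.
(The classical prediction exceeds c; the relativistic result does not.)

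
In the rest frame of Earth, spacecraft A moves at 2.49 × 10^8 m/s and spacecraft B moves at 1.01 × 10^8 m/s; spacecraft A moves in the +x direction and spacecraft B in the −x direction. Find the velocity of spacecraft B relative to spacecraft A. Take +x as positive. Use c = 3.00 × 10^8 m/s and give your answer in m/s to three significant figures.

β_A = 0.830, β_B = -0.337 (dividing each by c = 3.00 × 10^8 m/s).
Transform to A's frame with the inverse velocity-addition law: u' = (u − v)/(1 − uv/c²), taking u = β_B and v = β_A.
u' = (-0.337 − 0.830) / (1 − (0.830)(-0.337)) = -1.1667/1.2794 = -0.9119.
u' = -0.9119 × 3.00 × 10^8 m/s.

-2.74 × 10^8 m/s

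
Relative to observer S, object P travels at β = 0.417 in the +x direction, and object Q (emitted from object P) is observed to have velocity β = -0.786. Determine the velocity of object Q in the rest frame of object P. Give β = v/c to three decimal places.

Invert the composition law: u' = (u − v)/(1 − uv/c²).
u' = (-0.786 − 0.417) / (1 − (-0.786)(0.417)) = -1.2030/1.3278 = -0.9060.

β = -0.906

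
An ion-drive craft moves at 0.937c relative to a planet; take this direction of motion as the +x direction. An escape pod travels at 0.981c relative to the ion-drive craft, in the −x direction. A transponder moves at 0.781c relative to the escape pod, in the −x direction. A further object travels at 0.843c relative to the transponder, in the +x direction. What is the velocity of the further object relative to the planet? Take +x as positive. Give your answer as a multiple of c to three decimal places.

-0.403c

Apply u = (u' + v)/(1 + u'v/c²) successively, working outward toward the planet.
Start: velocity of the ion-drive craft relative to the planet = 0.9370c.
Compose with the escape pod (u' = -0.981 in the ion-drive craft frame): u_1 = (-0.981 + 0.937) / (1 + (-0.981)·0.937) = -0.0440/0.0808 = -0.5445.
Compose with the transponder (u' = -0.781 in the escape pod frame): u_2 = (-0.781 + (-0.545)) / (1 + (-0.781)·(-0.545)) = -1.3255/1.4253 = -0.9300.
Compose with the further object (u' = 0.843 in the transponder frame): u_3 = (0.843 + (-0.930)) / (1 + 0.843·(-0.930)) = -0.0870/0.2160 = -0.4029.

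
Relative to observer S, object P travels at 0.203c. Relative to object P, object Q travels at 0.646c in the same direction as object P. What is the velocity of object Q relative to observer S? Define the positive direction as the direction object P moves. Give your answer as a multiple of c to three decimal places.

With v = 0.203 and u' = 0.646 (in units of c),
u = (u' + v)/(1 + u'v/c²):
u = (0.646 + 0.203) / (1 + 0.646·0.203) = 0.8490/1.1311 = 0.7506

0.751c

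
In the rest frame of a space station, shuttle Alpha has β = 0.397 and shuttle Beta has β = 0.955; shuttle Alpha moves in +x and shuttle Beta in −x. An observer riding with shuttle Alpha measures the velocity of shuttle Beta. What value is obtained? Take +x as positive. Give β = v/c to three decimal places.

β_A = 0.397, β_B = -0.955.
Transform to A's frame with the inverse velocity-addition law: u' = (u − v)/(1 − uv/c²), taking u = β_B and v = β_A.
u' = (-0.955 − 0.397) / (1 − (0.397)(-0.955)) = -1.3520/1.3791 = -0.9803.

β = -0.980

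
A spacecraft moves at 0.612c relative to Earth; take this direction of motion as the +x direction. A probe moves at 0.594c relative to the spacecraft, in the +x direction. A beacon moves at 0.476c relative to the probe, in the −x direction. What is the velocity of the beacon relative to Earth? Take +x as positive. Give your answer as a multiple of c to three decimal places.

Apply u = (u' + v)/(1 + u'v/c²) successively, working outward toward Earth.
Start: velocity of the spacecraft relative to Earth = 0.6120c.
Compose with the probe (u' = 0.594 in the spacecraft frame): u_1 = (0.594 + 0.612) / (1 + 0.594·0.612) = 1.2060/1.3635 = 0.8845.
Compose with the beacon (u' = -0.476 in the probe frame): u_2 = (-0.476 + 0.884) / (1 + (-0.476)·0.884) = 0.4085/0.5790 = 0.7055.

+0.705c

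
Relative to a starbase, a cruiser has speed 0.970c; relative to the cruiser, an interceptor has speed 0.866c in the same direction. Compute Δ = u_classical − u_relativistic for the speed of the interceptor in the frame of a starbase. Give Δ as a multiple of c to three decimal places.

Galilean: u_cl = 0.866 + 0.970 = 1.8360.
Relativistic: u_rel = (0.866 + 0.970) / (1 + 0.866·0.970) = 1.8360/1.8400 = 0.9978.
Δ = 1.8360 − 0.9978 = 0.8382.
(The classical prediction exceeds c; the relativistic result does not.)

Δ = 0.838c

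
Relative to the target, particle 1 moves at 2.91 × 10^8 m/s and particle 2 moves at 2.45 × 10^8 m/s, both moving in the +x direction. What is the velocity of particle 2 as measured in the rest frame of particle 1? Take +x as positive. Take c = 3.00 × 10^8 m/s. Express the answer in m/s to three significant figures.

-2.21 × 10^8 m/s

β_A = 0.970, β_B = 0.817 (dividing each by c = 3.00 × 10^8 m/s).
Transform to A's frame with the inverse velocity-addition law: u' = (u − v)/(1 − uv/c²), taking u = β_B and v = β_A.
u' = (0.817 − 0.970) / (1 − (0.970)(0.817)) = -0.1533/0.2078 = -0.7378.
u' = -0.7378 × 3.00 × 10^8 m/s.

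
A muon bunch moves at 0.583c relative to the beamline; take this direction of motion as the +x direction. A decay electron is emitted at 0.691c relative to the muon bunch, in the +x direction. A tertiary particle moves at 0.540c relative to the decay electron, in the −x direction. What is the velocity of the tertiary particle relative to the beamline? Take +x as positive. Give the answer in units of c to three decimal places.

+0.722c

Apply u = (u' + v)/(1 + u'v/c²) successively, working outward toward the beamline.
Start: velocity of the muon bunch relative to the beamline = 0.5830c.
Compose with the decay electron (u' = 0.691 in the muon bunch frame): u_1 = (0.691 + 0.583) / (1 + 0.691·0.583) = 1.2740/1.4029 = 0.9081.
Compose with the tertiary particle (u' = -0.540 in the decay electron frame): u_2 = (-0.540 + 0.908) / (1 + (-0.540)·0.908) = 0.3681/0.5096 = 0.7224.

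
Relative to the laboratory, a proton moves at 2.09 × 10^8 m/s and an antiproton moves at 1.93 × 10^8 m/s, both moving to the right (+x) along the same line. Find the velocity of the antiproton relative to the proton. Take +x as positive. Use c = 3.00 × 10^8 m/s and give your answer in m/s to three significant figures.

β_A = 0.697, β_B = 0.643 (dividing each by c = 3.00 × 10^8 m/s).
Transform to A's frame with the inverse velocity-addition law: u' = (u − v)/(1 − uv/c²), taking u = β_B and v = β_A.
u' = (0.643 − 0.697) / (1 − (0.697)(0.643)) = -0.0533/0.5518 = -0.0967.
u' = -0.0967 × 3.00 × 10^8 m/s.

-2.90 × 10^7 m/s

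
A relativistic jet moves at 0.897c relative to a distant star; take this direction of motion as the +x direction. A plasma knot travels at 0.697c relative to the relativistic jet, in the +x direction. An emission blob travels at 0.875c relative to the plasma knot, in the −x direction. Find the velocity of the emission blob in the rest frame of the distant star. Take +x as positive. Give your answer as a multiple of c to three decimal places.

+0.746c

Apply u = (u' + v)/(1 + u'v/c²) successively, working outward toward the distant star.
Start: velocity of the relativistic jet relative to the distant star = 0.8970c.
Compose with the plasma knot (u' = 0.697 in the relativistic jet frame): u_1 = (0.697 + 0.897) / (1 + 0.697·0.897) = 1.5940/1.6252 = 0.9808.
Compose with the emission blob (u' = -0.875 in the plasma knot frame): u_2 = (-0.875 + 0.981) / (1 + (-0.875)·0.981) = 0.1058/0.1418 = 0.7461.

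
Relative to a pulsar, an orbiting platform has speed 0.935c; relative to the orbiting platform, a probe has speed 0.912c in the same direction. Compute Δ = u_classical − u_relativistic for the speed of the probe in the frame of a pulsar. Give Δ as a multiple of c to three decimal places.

Galilean: u_cl = 0.912 + 0.935 = 1.8470.
Relativistic: u_rel = (0.912 + 0.935) / (1 + 0.912·0.935) = 1.8470/1.8527 = 0.9969.
Δ = 1.8470 − 0.9969 = 0.8501.
(The classical prediction exceeds c; the relativistic result does not.)

Δ = 0.850c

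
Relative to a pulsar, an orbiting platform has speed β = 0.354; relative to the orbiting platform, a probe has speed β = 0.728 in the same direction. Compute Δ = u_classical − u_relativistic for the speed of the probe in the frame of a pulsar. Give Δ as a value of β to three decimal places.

Δ = 0.222

Galilean: u_cl = 0.728 + 0.354 = 1.0820.
Relativistic: u_rel = (0.728 + 0.354) / (1 + 0.728·0.354) = 1.0820/1.2577 = 0.8603.
Δ = 1.0820 − 0.8603 = 0.2217.
(The classical prediction exceeds c; the relativistic result does not.)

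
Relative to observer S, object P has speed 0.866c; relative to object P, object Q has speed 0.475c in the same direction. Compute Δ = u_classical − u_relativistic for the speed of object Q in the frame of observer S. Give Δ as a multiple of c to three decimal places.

Galilean: u_cl = 0.475 + 0.866 = 1.3410.
Relativistic: u_rel = (0.475 + 0.866) / (1 + 0.475·0.866) = 1.3410/1.4114 = 0.9502.
Δ = 1.3410 − 0.9502 = 0.3908.
(The classical prediction exceeds c; the relativistic result does not.)

Δ = 0.391c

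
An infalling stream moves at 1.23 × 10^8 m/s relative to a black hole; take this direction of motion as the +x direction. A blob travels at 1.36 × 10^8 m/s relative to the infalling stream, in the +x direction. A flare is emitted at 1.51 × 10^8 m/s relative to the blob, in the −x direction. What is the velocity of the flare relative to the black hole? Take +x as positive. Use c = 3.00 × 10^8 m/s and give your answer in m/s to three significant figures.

Apply u = (u' + v)/(1 + u'v/c²) successively, working outward toward the black hole.
(Dividing each given speed by c = 3.00 × 10^8 m/s to work in units of c.)
Start: velocity of the infalling stream relative to the black hole = 0.4100c.
Compose with the blob (u' = 0.453 in the infalling stream frame): u_1 = (0.453 + 0.410) / (1 + 0.453·0.410) = 0.8633/1.1859 = 0.7280.
Compose with the flare (u' = -0.503 in the blob frame): u_2 = (-0.503 + 0.728) / (1 + (-0.503)·0.728) = 0.2247/0.6336 = 0.3546.
So u = 0.3546 × 3.00 × 10^8 m/s.

+1.06 × 10^8 m/s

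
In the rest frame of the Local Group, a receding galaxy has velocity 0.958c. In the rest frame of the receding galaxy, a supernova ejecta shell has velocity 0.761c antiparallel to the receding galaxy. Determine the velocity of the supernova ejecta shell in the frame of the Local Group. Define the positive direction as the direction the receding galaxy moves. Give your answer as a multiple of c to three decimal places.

With v = 0.958 and u' = -0.761 (in units of c),
u = (u' + v)/(1 + u'v/c²):
u = (-0.761 + 0.958) / (1 + (-0.761)·0.958) = 0.1970/0.2710 = 0.7270

+0.727c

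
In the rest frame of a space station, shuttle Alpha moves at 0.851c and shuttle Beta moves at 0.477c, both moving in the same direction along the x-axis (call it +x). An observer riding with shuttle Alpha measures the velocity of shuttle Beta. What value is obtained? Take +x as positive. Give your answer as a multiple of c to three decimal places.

β_A = 0.851, β_B = 0.477.
Transform to A's frame with the inverse velocity-addition law: u' = (u − v)/(1 − uv/c²), taking u = β_B and v = β_A.
u' = (0.477 − 0.851) / (1 − (0.851)(0.477)) = -0.3740/0.5941 = -0.6296.

-0.630c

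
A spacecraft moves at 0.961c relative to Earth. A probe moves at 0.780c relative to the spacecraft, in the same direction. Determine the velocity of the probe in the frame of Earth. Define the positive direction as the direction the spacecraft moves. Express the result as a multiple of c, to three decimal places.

0.995c

With v = 0.961 and u' = 0.780 (in units of c),
u = (u' + v)/(1 + u'v/c²):
u = (0.780 + 0.961) / (1 + 0.780·0.961) = 1.7410/1.7496 = 0.9951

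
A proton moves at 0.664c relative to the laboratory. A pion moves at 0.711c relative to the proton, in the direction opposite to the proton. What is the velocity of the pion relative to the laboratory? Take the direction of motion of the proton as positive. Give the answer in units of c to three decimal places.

-0.089c

With v = 0.664 and u' = -0.711 (in units of c),
u = (u' + v)/(1 + u'v/c²):
u = (-0.711 + 0.664) / (1 + (-0.711)·0.664) = -0.0470/0.5279 = -0.0890
(Galilean addition would give -0.047c.)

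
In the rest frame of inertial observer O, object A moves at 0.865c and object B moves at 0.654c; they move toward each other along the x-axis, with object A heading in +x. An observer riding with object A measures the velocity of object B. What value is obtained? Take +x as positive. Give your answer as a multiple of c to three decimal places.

-0.970c

β_A = 0.865, β_B = -0.654.
Transform to A's frame with the inverse velocity-addition law: u' = (u − v)/(1 − uv/c²), taking u = β_B and v = β_A.
u' = (-0.654 − 0.865) / (1 − (0.865)(-0.654)) = -1.5190/1.5657 = -0.9702.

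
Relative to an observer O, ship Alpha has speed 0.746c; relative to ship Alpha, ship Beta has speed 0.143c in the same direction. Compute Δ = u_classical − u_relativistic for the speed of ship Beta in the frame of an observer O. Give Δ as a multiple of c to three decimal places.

Galilean: u_cl = 0.143 + 0.746 = 0.8890.
Relativistic: u_rel = (0.143 + 0.746) / (1 + 0.143·0.746) = 0.8890/1.1067 = 0.8033.
Δ = 0.8890 − 0.8033 = 0.0857.

Δ = 0.086c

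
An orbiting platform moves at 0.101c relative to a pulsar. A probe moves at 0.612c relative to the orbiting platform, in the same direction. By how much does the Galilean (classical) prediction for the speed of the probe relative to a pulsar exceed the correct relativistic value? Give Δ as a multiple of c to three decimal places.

Δ = 0.042c

Galilean: u_cl = 0.612 + 0.101 = 0.7130.
Relativistic: u_rel = (0.612 + 0.101) / (1 + 0.612·0.101) = 0.7130/1.0618 = 0.6715.
Δ = 0.7130 − 0.6715 = 0.0415.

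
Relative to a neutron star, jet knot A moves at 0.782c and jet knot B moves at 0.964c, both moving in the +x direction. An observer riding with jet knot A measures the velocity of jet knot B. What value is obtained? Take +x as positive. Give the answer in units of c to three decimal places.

β_A = 0.782, β_B = 0.964.
Transform to A's frame with the inverse velocity-addition law: u' = (u − v)/(1 − uv/c²), taking u = β_B and v = β_A.
u' = (0.964 − 0.782) / (1 − (0.782)(0.964)) = 0.1820/0.2462 = 0.7394.

+0.739c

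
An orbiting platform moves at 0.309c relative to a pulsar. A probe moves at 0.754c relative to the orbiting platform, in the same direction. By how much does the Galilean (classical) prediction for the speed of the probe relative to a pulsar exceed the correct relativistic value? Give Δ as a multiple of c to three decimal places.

Δ = 0.201c

Galilean: u_cl = 0.754 + 0.309 = 1.0630.
Relativistic: u_rel = (0.754 + 0.309) / (1 + 0.754·0.309) = 1.0630/1.2330 = 0.8621.
Δ = 1.0630 − 0.8621 = 0.2009.
(The classical prediction exceeds c; the relativistic result does not.)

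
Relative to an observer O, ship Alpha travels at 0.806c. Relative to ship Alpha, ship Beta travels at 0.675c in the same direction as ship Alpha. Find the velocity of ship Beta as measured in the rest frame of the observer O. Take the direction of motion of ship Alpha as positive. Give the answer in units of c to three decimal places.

0.959c

With v = 0.806 and u' = 0.675 (in units of c),
u = (u' + v)/(1 + u'v/c²):
u = (0.675 + 0.806) / (1 + 0.675·0.806) = 1.4810/1.5440 = 0.9592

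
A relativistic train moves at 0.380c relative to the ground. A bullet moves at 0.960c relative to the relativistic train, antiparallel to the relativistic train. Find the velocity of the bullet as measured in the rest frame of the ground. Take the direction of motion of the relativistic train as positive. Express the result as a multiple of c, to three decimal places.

-0.913c

With v = 0.380 and u' = -0.960 (in units of c),
u = (u' + v)/(1 + u'v/c²):
u = (-0.960 + 0.380) / (1 + (-0.960)·0.380) = -0.5800/0.6352 = -0.9131
(Galilean addition would give -0.580c.)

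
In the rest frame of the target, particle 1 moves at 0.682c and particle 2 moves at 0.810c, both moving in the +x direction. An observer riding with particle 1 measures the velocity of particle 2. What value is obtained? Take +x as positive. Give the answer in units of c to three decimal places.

β_A = 0.682, β_B = 0.810.
Transform to A's frame with the inverse velocity-addition law: u' = (u − v)/(1 − uv/c²), taking u = β_B and v = β_A.
u' = (0.810 − 0.682) / (1 − (0.682)(0.810)) = 0.1280/0.4476 = 0.2860.

+0.286c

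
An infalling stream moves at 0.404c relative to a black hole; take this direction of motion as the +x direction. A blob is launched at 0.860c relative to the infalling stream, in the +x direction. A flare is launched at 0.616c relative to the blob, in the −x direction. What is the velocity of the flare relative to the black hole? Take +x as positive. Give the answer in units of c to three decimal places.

+0.763c

Apply u = (u' + v)/(1 + u'v/c²) successively, working outward toward the black hole.
Start: velocity of the infalling stream relative to the black hole = 0.4040c.
Compose with the blob (u' = 0.860 in the infalling stream frame): u_1 = (0.860 + 0.404) / (1 + 0.860·0.404) = 1.2640/1.3474 = 0.9381.
Compose with the flare (u' = -0.616 in the blob frame): u_2 = (-0.616 + 0.938) / (1 + (-0.616)·0.938) = 0.3221/0.4221 = 0.7629.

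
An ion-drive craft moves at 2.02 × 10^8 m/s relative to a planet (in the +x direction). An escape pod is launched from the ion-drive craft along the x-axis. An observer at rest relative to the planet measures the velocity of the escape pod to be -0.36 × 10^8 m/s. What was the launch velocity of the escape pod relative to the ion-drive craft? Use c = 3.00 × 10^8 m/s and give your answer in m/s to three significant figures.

-2.20 × 10^8 m/s

v = 0.673c, u = -0.120c.
Invert the composition law: u' = (u − v)/(1 − uv/c²).
u' = (-0.120 − 0.673) / (1 − (-0.120)(0.673)) = -0.7933/1.0808 = -0.7340.
u' = -0.7340 × 3.00 × 10^8 m/s.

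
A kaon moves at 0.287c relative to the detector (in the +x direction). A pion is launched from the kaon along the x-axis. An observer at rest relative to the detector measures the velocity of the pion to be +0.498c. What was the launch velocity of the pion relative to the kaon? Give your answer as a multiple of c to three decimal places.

+0.246c

Invert the composition law: u' = (u − v)/(1 − uv/c²).
u' = (0.498 − 0.287) / (1 − (0.498)(0.287)) = 0.2110/0.8571 = 0.2462.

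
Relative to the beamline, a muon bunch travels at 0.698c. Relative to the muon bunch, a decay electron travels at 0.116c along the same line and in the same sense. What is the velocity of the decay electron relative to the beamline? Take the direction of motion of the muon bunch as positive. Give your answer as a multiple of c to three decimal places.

With v = 0.698 and u' = 0.116 (in units of c),
u = (u' + v)/(1 + u'v/c²):
u = (0.116 + 0.698) / (1 + 0.116·0.698) = 0.8140/1.0810 = 0.7530

0.753c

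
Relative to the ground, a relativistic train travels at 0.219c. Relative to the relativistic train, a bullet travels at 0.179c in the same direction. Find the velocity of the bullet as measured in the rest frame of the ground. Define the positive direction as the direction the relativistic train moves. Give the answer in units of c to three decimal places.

0.383c

With v = 0.219 and u' = 0.179 (in units of c),
u = (u' + v)/(1 + u'v/c²):
u = (0.179 + 0.219) / (1 + 0.179·0.219) = 0.3980/1.0392 = 0.3830
(Galilean addition would give +0.398c.)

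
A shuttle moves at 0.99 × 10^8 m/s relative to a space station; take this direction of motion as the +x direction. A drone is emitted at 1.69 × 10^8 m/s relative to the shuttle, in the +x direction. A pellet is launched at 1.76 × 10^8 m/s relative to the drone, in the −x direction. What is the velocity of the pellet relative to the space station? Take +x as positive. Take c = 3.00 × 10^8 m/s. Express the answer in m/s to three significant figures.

Apply u = (u' + v)/(1 + u'v/c²) successively, working outward toward the space station.
(Dividing each given speed by c = 3.00 × 10^8 m/s to work in units of c.)
Start: velocity of the shuttle relative to the space station = 0.3300c.
Compose with the drone (u' = 0.563 in the shuttle frame): u_1 = (0.563 + 0.330) / (1 + 0.563·0.330) = 0.8933/1.1859 = 0.7533.
Compose with the pellet (u' = -0.587 in the drone frame): u_2 = (-0.587 + 0.753) / (1 + (-0.587)·0.753) = 0.1666/0.5581 = 0.2986.
So u = 0.2986 × 3.00 × 10^8 m/s.

+8.96 × 10^7 m/s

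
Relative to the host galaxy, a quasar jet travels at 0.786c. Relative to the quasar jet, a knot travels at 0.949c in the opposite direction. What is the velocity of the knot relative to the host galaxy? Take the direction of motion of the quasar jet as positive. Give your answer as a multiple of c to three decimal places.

With v = 0.786 and u' = -0.949 (in units of c),
u = (u' + v)/(1 + u'v/c²):
u = (-0.949 + 0.786) / (1 + (-0.949)·0.786) = -0.1630/0.2541 = -0.6415
(Galilean addition would give -0.163c.)

-0.642c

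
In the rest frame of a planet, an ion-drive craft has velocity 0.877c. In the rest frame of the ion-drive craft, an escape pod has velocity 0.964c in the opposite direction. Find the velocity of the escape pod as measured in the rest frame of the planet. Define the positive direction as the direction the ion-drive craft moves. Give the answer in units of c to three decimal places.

With v = 0.877 and u' = -0.964 (in units of c),
u = (u' + v)/(1 + u'v/c²):
u = (-0.964 + 0.877) / (1 + (-0.964)·0.877) = -0.0870/0.1546 = -0.5628

-0.563c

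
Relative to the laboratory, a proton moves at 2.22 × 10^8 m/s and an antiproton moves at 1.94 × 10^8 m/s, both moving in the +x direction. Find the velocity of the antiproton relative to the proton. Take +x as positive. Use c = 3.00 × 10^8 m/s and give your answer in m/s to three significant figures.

β_A = 0.740, β_B = 0.647 (dividing each by c = 3.00 × 10^8 m/s).
Transform to A's frame with the inverse velocity-addition law: u' = (u − v)/(1 − uv/c²), taking u = β_B and v = β_A.
u' = (0.647 − 0.740) / (1 − (0.740)(0.647)) = -0.0933/0.5215 = -0.1790.
u' = -0.1790 × 3.00 × 10^8 m/s.

-5.37 × 10^7 m/s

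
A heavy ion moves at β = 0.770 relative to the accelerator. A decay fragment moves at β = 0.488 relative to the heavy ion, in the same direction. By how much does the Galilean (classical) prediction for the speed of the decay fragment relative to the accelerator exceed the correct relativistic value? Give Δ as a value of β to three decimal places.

Galilean: u_cl = 0.488 + 0.770 = 1.2580.
Relativistic: u_rel = (0.488 + 0.770) / (1 + 0.488·0.770) = 1.2580/1.3758 = 0.9144.
Δ = 1.2580 − 0.9144 = 0.3436.
(The classical prediction exceeds c; the relativistic result does not.)

Δ = 0.344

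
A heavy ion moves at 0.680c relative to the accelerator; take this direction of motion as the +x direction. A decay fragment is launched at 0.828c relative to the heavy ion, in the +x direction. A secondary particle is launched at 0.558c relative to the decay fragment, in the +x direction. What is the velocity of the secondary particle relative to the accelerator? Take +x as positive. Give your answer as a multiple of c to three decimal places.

Apply u = (u' + v)/(1 + u'v/c²) successively, working outward toward the accelerator.
Start: velocity of the heavy ion relative to the accelerator = 0.6800c.
Compose with the decay fragment (u' = 0.828 in the heavy ion frame): u_1 = (0.828 + 0.680) / (1 + 0.828·0.680) = 1.5080/1.5630 = 0.9648.
Compose with the secondary particle (u' = 0.558 in the decay fragment frame): u_2 = (0.558 + 0.965) / (1 + 0.558·0.965) = 1.5228/1.5384 = 0.9899.

0.990c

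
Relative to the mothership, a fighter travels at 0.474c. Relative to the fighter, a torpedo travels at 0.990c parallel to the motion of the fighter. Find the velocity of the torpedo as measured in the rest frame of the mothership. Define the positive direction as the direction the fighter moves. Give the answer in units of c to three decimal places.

With v = 0.474 and u' = 0.990 (in units of c),
u = (u' + v)/(1 + u'v/c²):
u = (0.990 + 0.474) / (1 + 0.990·0.474) = 1.4640/1.4693 = 0.9964

0.996c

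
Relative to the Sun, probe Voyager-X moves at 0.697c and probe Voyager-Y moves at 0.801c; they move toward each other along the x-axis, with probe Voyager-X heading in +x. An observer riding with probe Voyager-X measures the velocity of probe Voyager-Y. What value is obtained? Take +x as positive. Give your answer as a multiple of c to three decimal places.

β_A = 0.697, β_B = -0.801.
Transform to A's frame with the inverse velocity-addition law: u' = (u − v)/(1 − uv/c²), taking u = β_B and v = β_A.
u' = (-0.801 − 0.697) / (1 − (0.697)(-0.801)) = -1.4980/1.5583 = -0.9613.

-0.961c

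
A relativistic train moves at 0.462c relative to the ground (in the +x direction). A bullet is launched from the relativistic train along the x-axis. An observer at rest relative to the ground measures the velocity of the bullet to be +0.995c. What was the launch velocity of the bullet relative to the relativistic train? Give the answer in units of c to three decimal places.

+0.986c

Invert the composition law: u' = (u − v)/(1 − uv/c²).
u' = (0.995 − 0.462) / (1 − (0.995)(0.462)) = 0.5330/0.5403 = 0.9865.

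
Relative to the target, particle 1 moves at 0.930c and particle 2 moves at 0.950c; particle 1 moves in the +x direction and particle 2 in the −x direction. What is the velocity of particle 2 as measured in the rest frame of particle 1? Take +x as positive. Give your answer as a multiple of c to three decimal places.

-0.998c

β_A = 0.930, β_B = -0.950.
Transform to A's frame with the inverse velocity-addition law: u' = (u − v)/(1 − uv/c²), taking u = β_B and v = β_A.
u' = (-0.950 − 0.930) / (1 − (0.930)(-0.950)) = -1.8800/1.8835 = -0.9981.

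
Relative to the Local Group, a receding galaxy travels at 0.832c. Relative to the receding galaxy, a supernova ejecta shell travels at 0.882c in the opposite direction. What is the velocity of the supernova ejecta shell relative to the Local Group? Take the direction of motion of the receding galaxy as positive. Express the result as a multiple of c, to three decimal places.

-0.188c

With v = 0.832 and u' = -0.882 (in units of c),
u = (u' + v)/(1 + u'v/c²):
u = (-0.882 + 0.832) / (1 + (-0.882)·0.832) = -0.0500/0.2662 = -0.1878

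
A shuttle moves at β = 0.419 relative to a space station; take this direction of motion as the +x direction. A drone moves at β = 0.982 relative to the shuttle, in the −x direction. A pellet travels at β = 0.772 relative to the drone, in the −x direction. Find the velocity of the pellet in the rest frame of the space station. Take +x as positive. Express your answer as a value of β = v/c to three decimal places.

Apply u = (u' + v)/(1 + u'v/c²) successively, working outward toward the space station.
Start: velocity of the shuttle relative to the space station = 0.4190c.
Compose with the drone (u' = -0.982 in the shuttle frame): u_1 = (-0.982 + 0.419) / (1 + (-0.982)·0.419) = -0.5630/0.5885 = -0.9566.
Compose with the pellet (u' = -0.772 in the drone frame): u_2 = (-0.772 + (-0.957)) / (1 + (-0.772)·(-0.957)) = -1.7286/1.7385 = -0.9943.

β = -0.994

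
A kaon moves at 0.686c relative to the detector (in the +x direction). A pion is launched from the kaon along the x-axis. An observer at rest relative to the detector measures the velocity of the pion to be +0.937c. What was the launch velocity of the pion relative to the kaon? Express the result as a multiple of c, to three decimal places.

Invert the composition law: u' = (u − v)/(1 − uv/c²).
u' = (0.937 − 0.686) / (1 − (0.937)(0.686)) = 0.2510/0.3572 = 0.7027.

+0.703c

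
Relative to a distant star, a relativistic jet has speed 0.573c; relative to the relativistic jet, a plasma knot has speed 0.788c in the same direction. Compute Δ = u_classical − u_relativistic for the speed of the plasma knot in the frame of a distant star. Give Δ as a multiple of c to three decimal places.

Δ = 0.423c

Galilean: u_cl = 0.788 + 0.573 = 1.3610.
Relativistic: u_rel = (0.788 + 0.573) / (1 + 0.788·0.573) = 1.3610/1.4515 = 0.9376.
Δ = 1.3610 − 0.9376 = 0.4234.
(The classical prediction exceeds c; the relativistic result does not.)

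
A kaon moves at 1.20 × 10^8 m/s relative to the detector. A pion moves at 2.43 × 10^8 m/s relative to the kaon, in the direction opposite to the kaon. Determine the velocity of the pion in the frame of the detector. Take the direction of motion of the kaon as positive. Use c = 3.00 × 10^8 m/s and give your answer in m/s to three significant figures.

In units of c (dividing by 3.00 × 10^8 m/s): v = 0.400, u' = -0.810.
u = (u' + v)/(1 + u'v/c²):
u = (-0.810 + 0.400) / (1 + (-0.810)·0.400) = -0.4100/0.6760 = -0.6065
Converting back: u = -0.6065 × 3.00 × 10^8 m/s.

-1.82 × 10^8 m/s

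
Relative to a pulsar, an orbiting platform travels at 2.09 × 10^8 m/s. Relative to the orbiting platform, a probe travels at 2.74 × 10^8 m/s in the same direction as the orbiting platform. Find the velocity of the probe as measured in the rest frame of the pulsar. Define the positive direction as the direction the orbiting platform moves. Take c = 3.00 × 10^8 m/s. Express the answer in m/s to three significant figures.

In units of c (dividing by 3.00 × 10^8 m/s): v = 0.697, u' = 0.913.
u = (u' + v)/(1 + u'v/c²):
u = (0.913 + 0.697) / (1 + 0.913·0.697) = 1.6100/1.6363 = 0.9839
Converting back: u = 0.9839 × 3.00 × 10^8 m/s.

2.95 × 10^8 m/s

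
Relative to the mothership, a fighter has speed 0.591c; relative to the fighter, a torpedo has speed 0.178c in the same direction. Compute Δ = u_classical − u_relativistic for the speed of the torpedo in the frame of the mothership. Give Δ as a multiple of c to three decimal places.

Δ = 0.073c

Galilean: u_cl = 0.178 + 0.591 = 0.7690.
Relativistic: u_rel = (0.178 + 0.591) / (1 + 0.178·0.591) = 0.7690/1.1052 = 0.6958.
Δ = 0.7690 − 0.6958 = 0.0732.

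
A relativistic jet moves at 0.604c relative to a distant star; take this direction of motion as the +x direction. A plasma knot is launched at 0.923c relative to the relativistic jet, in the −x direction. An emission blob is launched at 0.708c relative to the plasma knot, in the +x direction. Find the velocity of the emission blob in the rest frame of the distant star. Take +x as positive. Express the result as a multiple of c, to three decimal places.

-0.026c

Apply u = (u' + v)/(1 + u'v/c²) successively, working outward toward the distant star.
Start: velocity of the relativistic jet relative to the distant star = 0.6040c.
Compose with the plasma knot (u' = -0.923 in the relativistic jet frame): u_1 = (-0.923 + 0.604) / (1 + (-0.923)·0.604) = -0.3190/0.4425 = -0.7209.
Compose with the emission blob (u' = 0.708 in the plasma knot frame): u_2 = (0.708 + (-0.721)) / (1 + 0.708·(-0.721)) = -0.0129/0.4896 = -0.0263.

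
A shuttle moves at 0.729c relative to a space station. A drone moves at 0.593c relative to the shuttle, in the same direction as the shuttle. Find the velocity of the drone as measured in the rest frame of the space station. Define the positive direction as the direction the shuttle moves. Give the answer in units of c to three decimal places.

0.923c

With v = 0.729 and u' = 0.593 (in units of c),
u = (u' + v)/(1 + u'v/c²):
u = (0.593 + 0.729) / (1 + 0.593·0.729) = 1.3220/1.4323 = 0.9230
(Galilean addition would give +1.322c, exceeding c.)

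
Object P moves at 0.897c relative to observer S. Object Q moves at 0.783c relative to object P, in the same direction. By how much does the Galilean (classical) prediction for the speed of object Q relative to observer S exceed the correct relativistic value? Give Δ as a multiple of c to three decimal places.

Δ = 0.693c

Galilean: u_cl = 0.783 + 0.897 = 1.6800.
Relativistic: u_rel = (0.783 + 0.897) / (1 + 0.783·0.897) = 1.6800/1.7024 = 0.9869.
Δ = 1.6800 − 0.9869 = 0.6931.
(The classical prediction exceeds c; the relativistic result does not.)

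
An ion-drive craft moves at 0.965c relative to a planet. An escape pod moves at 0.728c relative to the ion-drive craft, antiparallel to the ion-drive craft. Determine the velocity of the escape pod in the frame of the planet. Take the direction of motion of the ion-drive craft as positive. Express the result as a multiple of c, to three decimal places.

With v = 0.965 and u' = -0.728 (in units of c),
u = (u' + v)/(1 + u'v/c²):
u = (-0.728 + 0.965) / (1 + (-0.728)·0.965) = 0.2370/0.2975 = 0.7967

+0.797c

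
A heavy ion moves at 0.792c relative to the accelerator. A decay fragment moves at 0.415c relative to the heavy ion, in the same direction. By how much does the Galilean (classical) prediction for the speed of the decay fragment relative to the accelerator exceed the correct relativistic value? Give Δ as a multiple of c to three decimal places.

Galilean: u_cl = 0.415 + 0.792 = 1.2070.
Relativistic: u_rel = (0.415 + 0.792) / (1 + 0.415·0.792) = 1.2070/1.3287 = 0.9084.
Δ = 1.2070 − 0.9084 = 0.2986.
(The classical prediction exceeds c; the relativistic result does not.)

Δ = 0.299c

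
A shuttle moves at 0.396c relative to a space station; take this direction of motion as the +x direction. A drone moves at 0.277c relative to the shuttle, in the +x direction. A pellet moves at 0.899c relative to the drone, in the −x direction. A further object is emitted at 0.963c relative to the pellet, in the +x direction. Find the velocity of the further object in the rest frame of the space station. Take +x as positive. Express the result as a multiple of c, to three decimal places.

Apply u = (u' + v)/(1 + u'v/c²) successively, working outward toward the space station.
Start: velocity of the shuttle relative to the space station = 0.3960c.
Compose with the drone (u' = 0.277 in the shuttle frame): u_1 = (0.277 + 0.396) / (1 + 0.277·0.396) = 0.6730/1.1097 = 0.6065.
Compose with the pellet (u' = -0.899 in the drone frame): u_2 = (-0.899 + 0.606) / (1 + (-0.899)·0.606) = -0.2925/0.4548 = -0.6432.
Compose with the further object (u' = 0.963 in the pellet frame): u_3 = (0.963 + (-0.643)) / (1 + 0.963·(-0.643)) = 0.3198/0.3806 = 0.8402.

+0.840c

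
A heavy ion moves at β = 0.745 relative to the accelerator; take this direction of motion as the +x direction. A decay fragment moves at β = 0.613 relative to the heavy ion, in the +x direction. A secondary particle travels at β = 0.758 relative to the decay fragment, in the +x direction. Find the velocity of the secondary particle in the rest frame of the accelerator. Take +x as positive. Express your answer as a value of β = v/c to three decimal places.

Apply u = (u' + v)/(1 + u'v/c²) successively, working outward toward the accelerator.
Start: velocity of the heavy ion relative to the accelerator = 0.7450c.
Compose with the decay fragment (u' = 0.613 in the heavy ion frame): u_1 = (0.613 + 0.745) / (1 + 0.613·0.745) = 1.3580/1.4567 = 0.9323.
Compose with the secondary particle (u' = 0.758 in the decay fragment frame): u_2 = (0.758 + 0.932) / (1 + 0.758·0.932) = 1.6903/1.7066 = 0.9904.

β = 0.990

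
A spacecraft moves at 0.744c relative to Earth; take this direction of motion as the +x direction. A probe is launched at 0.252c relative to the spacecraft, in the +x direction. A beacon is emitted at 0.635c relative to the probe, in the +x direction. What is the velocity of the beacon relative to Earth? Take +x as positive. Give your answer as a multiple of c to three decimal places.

0.962c

Apply u = (u' + v)/(1 + u'v/c²) successively, working outward toward Earth.
Start: velocity of the spacecraft relative to Earth = 0.7440c.
Compose with the probe (u' = 0.252 in the spacecraft frame): u_1 = (0.252 + 0.744) / (1 + 0.252·0.744) = 0.9960/1.1875 = 0.8387.
Compose with the beacon (u' = 0.635 in the probe frame): u_2 = (0.635 + 0.839) / (1 + 0.635·0.839) = 1.4737/1.5326 = 0.9616.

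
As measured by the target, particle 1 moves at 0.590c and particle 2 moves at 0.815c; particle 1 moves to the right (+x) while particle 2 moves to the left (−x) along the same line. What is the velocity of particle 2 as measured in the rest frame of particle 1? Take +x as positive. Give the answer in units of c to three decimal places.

β_A = 0.590, β_B = -0.815.
Transform to A's frame with the inverse velocity-addition law: u' = (u − v)/(1 − uv/c²), taking u = β_B and v = β_A.
u' = (-0.815 − 0.590) / (1 − (0.590)(-0.815)) = -1.4050/1.4808 = -0.9488.

-0.949c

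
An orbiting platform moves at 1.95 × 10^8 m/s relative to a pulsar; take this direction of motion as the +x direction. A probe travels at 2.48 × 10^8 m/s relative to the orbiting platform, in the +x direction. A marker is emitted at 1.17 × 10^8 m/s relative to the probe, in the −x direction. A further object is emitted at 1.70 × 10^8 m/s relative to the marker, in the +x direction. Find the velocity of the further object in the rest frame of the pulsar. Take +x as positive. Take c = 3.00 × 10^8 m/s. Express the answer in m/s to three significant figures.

+2.92 × 10^8 m/s

Apply u = (u' + v)/(1 + u'v/c²) successively, working outward toward the pulsar.
(Dividing each given speed by c = 3.00 × 10^8 m/s to work in units of c.)
Start: velocity of the orbiting platform relative to the pulsar = 0.6500c.
Compose with the probe (u' = 0.827 in the orbiting platform frame): u_1 = (0.827 + 0.650) / (1 + 0.827·0.650) = 1.4767/1.5373 = 0.9605.
Compose with the marker (u' = -0.390 in the probe frame): u_2 = (-0.390 + 0.961) / (1 + (-0.390)·0.961) = 0.5705/0.6254 = 0.9123.
Compose with the further object (u' = 0.567 in the marker frame): u_3 = (0.567 + 0.912) / (1 + 0.567·0.912) = 1.4790/1.5170 = 0.9749.
So u = 0.9749 × 3.00 × 10^8 m/s.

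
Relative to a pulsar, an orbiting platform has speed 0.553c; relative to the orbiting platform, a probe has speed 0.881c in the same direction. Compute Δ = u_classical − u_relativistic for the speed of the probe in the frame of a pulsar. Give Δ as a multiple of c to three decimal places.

Δ = 0.470c

Galilean: u_cl = 0.881 + 0.553 = 1.4340.
Relativistic: u_rel = (0.881 + 0.553) / (1 + 0.881·0.553) = 1.4340/1.4872 = 0.9642.
Δ = 1.4340 − 0.9642 = 0.4698.
(The classical prediction exceeds c; the relativistic result does not.)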